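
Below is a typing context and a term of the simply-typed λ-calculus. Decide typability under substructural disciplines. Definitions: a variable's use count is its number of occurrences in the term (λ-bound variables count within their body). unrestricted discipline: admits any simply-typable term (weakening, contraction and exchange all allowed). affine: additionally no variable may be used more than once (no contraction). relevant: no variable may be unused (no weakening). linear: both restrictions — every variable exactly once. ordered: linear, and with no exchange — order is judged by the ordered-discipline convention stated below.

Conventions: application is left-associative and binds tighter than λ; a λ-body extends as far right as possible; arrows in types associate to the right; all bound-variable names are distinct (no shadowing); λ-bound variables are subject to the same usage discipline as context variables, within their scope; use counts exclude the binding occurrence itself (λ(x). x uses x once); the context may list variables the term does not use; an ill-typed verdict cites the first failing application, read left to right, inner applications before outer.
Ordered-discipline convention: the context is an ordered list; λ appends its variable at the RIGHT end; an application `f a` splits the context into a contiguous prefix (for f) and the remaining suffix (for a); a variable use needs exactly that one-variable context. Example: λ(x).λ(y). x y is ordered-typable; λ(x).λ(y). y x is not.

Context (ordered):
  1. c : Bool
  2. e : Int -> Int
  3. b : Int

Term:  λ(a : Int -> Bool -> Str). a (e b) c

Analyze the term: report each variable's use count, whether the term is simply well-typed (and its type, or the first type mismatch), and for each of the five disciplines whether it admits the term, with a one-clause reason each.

counts: c: 1×, e: 1×, b: 1×, a [bound]: 1×
uses in reading order: a, e, b, c
typing: ✓ — (Int -> Bool -> Str) -> Str
ordered: ✗ — use order a, e, b, c needs exchange
linear: ✓ — exactly-once usage across c, e, b, a
affine: ✓ — c, e, b, a: no repeats, contraction unneeded
relevant: ✓ — none of c, e, b, a goes unused
unrestricted: ✓ — type-checks ((Int -> Bool -> Str) -> Str) and nothing is barred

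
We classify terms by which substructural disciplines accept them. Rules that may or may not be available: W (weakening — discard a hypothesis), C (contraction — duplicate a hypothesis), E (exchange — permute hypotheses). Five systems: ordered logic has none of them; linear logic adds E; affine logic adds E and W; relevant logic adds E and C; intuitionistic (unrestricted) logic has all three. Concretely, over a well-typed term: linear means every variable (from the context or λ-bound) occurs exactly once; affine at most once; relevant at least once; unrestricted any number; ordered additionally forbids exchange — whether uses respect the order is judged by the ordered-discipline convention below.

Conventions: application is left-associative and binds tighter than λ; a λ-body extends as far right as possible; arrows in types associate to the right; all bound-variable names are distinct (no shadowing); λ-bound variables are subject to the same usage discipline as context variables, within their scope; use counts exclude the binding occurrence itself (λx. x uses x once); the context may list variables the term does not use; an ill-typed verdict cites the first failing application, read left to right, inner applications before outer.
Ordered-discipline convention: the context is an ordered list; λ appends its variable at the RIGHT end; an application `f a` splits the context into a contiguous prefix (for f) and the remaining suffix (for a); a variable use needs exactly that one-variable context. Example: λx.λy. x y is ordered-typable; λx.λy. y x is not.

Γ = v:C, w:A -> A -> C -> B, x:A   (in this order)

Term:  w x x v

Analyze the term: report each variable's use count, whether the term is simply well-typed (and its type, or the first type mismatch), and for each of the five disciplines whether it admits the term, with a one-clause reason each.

counts: v: 1×; w: 1×; x: 2×
left-to-right use order: w, x, x, v
typing: the term checks, with type B
ordered ✗ (uses contraction: x ×2)
linear ✗ (uses contraction: x ×2)
affine ✗ (uses contraction: x ×2)
relevant ✓ (none of v, w, x goes unused)
unrestricted ✓ (well-typed at B; no restrictions here)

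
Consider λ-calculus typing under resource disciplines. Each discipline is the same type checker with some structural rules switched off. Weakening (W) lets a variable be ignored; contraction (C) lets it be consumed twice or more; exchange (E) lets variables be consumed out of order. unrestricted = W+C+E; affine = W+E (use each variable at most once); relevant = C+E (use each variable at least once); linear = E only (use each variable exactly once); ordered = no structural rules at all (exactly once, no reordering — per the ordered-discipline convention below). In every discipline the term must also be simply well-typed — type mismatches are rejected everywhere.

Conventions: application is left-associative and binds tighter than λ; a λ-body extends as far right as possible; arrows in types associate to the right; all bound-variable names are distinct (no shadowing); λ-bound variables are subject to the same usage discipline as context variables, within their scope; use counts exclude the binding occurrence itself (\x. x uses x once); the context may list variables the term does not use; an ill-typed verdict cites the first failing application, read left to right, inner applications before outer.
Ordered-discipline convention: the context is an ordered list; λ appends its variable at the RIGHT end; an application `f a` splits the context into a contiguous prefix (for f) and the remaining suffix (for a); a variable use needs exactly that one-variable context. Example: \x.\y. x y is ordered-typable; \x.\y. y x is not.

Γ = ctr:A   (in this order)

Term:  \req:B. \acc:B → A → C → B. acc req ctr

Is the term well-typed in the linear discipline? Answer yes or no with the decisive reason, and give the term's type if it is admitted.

yes — each of ctr, req, acc used exactly once; term : B → (B → A → C → B) → C → B
use counts: ctr=1; req [bound]=1; acc [bound]=1
order of uses: acc, req, ctr
typing: well-typed — term : B → (B → A → C → B) → C → B
per-discipline verdicts: ordered ✗ | linear ✓ | affine ✓ | relevant ✓ | unrestricted ✓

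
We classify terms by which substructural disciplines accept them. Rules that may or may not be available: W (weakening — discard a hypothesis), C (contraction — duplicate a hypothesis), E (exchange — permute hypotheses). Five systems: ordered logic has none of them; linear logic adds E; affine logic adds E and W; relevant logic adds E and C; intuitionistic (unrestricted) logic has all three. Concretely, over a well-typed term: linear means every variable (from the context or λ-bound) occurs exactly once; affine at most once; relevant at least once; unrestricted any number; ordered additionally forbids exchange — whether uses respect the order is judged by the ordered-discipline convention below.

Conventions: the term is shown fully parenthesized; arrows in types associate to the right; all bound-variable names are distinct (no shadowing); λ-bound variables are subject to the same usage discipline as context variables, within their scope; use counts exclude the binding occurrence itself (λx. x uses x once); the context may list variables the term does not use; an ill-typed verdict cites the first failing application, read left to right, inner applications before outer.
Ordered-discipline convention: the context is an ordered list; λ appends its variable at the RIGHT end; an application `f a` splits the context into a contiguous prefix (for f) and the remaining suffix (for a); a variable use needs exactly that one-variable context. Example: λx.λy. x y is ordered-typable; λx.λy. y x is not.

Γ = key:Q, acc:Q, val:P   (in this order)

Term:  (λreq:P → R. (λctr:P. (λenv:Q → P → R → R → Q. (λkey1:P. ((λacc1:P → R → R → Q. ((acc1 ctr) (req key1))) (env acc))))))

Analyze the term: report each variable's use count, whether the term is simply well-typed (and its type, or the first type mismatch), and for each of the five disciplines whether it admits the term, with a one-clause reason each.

variable uses: key: 0×; acc: 1×; val: 0×; req [bound]: 1×; ctr [bound]: 1×; env [bound]: 1×; key1 [bound]: 1×; acc1 [bound]: 1×
uses in reading order: acc1, ctr, req, key1, env, acc
typing: well-typed — term : (P → R) → P → (Q → P → R → R → Q) → P → R → Q
ordered ✗ (key, val left unused)
linear ✗ (key, val left unused)
affine ✓ (key, acc, val, req, ctr, env, key1, acc1: no repeats, contraction unneeded)
relevant ✗ (key, val left unused)
unrestricted ✓ (typability at (P → R) → P → (Q → P → R → R → Q) → P → R → Q is all that's needed)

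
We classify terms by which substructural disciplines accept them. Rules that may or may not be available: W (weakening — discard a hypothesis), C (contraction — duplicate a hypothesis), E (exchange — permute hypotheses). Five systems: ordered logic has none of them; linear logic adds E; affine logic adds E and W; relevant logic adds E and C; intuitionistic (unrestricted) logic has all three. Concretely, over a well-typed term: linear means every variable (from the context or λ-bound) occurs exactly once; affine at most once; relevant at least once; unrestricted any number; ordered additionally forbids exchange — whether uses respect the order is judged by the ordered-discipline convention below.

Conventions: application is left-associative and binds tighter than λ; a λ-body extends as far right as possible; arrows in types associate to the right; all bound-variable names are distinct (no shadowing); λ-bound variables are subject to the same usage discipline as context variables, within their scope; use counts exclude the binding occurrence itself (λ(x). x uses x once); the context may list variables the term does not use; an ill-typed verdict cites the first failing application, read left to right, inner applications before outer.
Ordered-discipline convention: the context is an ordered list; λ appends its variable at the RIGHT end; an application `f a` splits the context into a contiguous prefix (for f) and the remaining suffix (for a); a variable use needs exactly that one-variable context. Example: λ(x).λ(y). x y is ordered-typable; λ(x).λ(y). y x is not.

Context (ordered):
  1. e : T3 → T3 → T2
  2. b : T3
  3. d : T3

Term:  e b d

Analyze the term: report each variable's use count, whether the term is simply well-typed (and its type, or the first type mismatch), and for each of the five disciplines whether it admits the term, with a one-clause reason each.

variable uses: e ×1, b ×1, d ×1
uses in reading order: e, b, d
typing: the term checks, with type T2
ordered: ✓, e, b, d: once each, no exchange needed
linear: ✓, exactly-once usage across e, b, d
affine: ✓, at most one use each (e, b, d)
relevant: ✓, e, b, d: all used, weakening unneeded
unrestricted: ✓, simply typable at T2; W, C, E all held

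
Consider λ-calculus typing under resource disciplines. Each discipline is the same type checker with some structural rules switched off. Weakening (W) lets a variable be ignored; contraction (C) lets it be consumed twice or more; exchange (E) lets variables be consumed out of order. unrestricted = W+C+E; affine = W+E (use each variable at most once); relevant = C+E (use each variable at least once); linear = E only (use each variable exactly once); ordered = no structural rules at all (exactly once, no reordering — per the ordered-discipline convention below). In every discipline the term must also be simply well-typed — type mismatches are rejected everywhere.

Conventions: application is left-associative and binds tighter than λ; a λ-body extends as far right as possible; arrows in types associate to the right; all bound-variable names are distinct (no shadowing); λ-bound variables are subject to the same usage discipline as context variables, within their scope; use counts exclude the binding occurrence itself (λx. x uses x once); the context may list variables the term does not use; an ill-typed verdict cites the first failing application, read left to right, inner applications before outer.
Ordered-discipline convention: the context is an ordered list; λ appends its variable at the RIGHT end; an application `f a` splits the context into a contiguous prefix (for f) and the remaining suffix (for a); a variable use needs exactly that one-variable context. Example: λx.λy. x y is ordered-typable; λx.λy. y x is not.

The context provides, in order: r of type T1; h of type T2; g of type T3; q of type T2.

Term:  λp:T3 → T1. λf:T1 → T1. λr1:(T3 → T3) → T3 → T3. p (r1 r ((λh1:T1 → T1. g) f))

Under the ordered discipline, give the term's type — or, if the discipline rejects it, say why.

not well-typed under ordered — a type mismatch blocks all five
variable uses: r: 1×, h: 0×, g: 1×, q: 0×, p (λ-bound): 1×, f (λ-bound): 1×, r1 (λ-bound): 1×, h1 (λ-bound): 0×
use order (left to right): p, r1, r, g, f
typing: ill-typed: an application expects T3 → T3 but receives T1
across the five disciplines: ordered ✗, linear ✗, affine ✗, relevant ✗, unrestricted ✗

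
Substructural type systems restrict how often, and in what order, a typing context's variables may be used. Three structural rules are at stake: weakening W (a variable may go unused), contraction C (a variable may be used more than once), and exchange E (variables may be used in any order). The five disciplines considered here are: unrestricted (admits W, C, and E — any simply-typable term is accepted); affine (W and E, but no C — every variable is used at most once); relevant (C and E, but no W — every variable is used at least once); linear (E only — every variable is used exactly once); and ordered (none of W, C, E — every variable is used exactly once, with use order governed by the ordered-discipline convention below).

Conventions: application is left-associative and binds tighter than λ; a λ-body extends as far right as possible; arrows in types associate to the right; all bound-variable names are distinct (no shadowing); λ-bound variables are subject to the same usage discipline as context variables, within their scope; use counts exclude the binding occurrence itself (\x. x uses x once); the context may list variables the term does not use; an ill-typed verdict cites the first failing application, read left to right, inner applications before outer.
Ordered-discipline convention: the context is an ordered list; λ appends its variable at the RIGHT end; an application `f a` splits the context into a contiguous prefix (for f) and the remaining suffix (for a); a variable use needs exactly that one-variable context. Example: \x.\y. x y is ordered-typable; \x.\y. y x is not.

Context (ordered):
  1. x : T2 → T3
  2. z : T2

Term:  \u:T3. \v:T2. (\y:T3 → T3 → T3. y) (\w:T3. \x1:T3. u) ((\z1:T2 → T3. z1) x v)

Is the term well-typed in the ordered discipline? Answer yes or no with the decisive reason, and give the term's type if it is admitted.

no — unused: z, w, x1 — weakening required
usage: x: 1, z: 0, u (λ-bound): 1, v (λ-bound): 1, y (λ-bound): 1, w (λ-bound): 0, x1 (λ-bound): 0, z1 (λ-bound): 1
use order (left to right): y, u, z1, x, v
typing: well-typed — term : T3 → T2 → T3 → T3
summary: ordered ✗, linear ✗, affine ✓, relevant ✗, unrestricted ✓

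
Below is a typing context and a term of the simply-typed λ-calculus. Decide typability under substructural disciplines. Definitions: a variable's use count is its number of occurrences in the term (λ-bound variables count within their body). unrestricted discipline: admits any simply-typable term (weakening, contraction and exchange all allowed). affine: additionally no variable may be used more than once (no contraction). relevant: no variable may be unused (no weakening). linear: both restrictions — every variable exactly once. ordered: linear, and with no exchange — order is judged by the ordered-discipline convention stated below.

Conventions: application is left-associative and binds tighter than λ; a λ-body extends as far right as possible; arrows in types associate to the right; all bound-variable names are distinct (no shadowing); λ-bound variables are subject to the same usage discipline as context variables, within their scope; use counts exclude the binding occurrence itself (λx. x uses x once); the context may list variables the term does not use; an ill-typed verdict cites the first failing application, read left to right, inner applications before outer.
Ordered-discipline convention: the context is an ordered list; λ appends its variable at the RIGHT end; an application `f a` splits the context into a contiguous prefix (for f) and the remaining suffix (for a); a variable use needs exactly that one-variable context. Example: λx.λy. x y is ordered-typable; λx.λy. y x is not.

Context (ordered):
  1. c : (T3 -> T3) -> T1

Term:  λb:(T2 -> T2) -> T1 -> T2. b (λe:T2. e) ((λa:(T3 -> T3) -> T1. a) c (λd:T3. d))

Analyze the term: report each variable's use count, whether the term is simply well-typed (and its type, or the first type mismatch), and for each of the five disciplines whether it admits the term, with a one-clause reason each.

usage: c: 1×, b (bound): 1×, e (bound): 1×, a (bound): 1×, d (bound): 1×
uses in reading order: b, e, a, c, d
typing: well-typed at ((T2 -> T2) -> T1 -> T2) -> T2
ordered ✗ (use order b, e, a, c, d needs exchange)
linear ✓ (exactly-once usage across c, b, e, a, d)
affine ✓ (at most one use each (c, b, e, a, d))
relevant ✓ (c, b, e, a, d: all used, weakening unneeded)
unrestricted ✓ (simply typable at ((T2 -> T2) -> T1 -> T2) -> T2; W, C, E all held)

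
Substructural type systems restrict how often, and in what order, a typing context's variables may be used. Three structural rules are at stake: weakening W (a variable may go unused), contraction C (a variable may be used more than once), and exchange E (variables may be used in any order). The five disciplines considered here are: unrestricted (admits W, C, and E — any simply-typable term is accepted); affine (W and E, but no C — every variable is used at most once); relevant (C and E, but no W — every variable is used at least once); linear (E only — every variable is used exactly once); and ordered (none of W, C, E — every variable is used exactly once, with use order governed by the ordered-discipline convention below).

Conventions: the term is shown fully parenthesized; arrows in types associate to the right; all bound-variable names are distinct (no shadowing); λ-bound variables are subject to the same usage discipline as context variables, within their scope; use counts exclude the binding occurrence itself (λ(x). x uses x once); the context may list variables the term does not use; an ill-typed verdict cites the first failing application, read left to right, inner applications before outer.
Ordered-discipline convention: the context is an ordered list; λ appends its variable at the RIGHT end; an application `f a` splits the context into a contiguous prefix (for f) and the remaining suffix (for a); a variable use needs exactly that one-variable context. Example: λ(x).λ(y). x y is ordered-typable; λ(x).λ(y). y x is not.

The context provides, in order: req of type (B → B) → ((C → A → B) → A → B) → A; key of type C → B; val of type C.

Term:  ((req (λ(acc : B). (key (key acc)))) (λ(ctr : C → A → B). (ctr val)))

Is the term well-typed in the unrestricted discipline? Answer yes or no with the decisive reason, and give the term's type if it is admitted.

no — not simply typable
counts: req ×1; key ×2; val ×1; acc [bound] ×1; ctr [bound] ×1
use order (left to right): req, key, key, acc, ctr, val
typing: ill-typed: argument of type B where C is required
per-discipline verdicts: ordered ✗; linear ✗; affine ✗; relevant ✗; unrestricted ✗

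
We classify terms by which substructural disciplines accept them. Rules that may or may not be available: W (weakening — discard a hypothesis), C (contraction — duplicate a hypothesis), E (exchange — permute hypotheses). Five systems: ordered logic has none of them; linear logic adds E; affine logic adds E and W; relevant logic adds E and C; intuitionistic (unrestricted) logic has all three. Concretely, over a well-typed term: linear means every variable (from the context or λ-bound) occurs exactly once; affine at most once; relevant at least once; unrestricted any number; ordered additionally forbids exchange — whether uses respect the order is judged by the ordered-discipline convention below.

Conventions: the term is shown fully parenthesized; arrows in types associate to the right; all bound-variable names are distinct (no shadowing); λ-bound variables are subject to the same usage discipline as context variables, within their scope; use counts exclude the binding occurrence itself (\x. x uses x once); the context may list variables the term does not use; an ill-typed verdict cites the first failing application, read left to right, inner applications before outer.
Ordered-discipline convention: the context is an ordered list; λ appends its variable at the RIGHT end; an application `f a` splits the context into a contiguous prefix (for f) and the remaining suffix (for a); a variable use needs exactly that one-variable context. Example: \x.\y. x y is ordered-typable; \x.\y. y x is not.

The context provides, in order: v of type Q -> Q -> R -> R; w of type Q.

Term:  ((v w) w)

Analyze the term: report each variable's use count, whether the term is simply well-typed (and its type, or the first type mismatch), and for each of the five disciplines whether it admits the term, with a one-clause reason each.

usage: v: 1; w: 2
use order (left to right): v, w, w
typing: well-typed at R -> R
ordered: ✗, repeated use of w ×2
linear: ✗, repeated use of w ×2
affine: ✗, repeated use of w ×2
relevant: ✓, at least one use each (v, w)
unrestricted: ✓, type-checks (R -> R) and nothing is barred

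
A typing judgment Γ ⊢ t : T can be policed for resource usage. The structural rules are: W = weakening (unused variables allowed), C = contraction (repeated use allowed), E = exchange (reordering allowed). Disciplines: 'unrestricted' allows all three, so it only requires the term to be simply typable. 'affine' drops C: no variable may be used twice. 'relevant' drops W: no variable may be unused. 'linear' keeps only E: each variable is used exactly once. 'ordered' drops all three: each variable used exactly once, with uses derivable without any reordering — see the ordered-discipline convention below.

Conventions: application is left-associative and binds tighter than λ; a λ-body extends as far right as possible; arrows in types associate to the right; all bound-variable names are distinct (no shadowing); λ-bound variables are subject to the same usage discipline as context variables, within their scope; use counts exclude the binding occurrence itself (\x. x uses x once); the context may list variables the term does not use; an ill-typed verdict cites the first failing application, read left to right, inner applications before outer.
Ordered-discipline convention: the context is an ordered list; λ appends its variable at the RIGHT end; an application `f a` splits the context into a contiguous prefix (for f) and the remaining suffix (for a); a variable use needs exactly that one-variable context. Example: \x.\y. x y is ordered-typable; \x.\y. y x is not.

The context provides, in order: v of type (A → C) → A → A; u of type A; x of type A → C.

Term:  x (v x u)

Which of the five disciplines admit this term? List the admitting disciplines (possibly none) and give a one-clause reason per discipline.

accepted by: relevant, unrestricted
variable uses: v ×1; u ×1; x ×2
uses in reading order: x, v, x, u
typing: well-typed at C
ordered: ✗, needs contraction — x ×2
linear: ✗, needs contraction — x ×2
affine: ✗, needs contraction — x ×2
relevant: ✓, none of v, u, x goes unused
unrestricted: ✓, type-checks (C) and nothing is barred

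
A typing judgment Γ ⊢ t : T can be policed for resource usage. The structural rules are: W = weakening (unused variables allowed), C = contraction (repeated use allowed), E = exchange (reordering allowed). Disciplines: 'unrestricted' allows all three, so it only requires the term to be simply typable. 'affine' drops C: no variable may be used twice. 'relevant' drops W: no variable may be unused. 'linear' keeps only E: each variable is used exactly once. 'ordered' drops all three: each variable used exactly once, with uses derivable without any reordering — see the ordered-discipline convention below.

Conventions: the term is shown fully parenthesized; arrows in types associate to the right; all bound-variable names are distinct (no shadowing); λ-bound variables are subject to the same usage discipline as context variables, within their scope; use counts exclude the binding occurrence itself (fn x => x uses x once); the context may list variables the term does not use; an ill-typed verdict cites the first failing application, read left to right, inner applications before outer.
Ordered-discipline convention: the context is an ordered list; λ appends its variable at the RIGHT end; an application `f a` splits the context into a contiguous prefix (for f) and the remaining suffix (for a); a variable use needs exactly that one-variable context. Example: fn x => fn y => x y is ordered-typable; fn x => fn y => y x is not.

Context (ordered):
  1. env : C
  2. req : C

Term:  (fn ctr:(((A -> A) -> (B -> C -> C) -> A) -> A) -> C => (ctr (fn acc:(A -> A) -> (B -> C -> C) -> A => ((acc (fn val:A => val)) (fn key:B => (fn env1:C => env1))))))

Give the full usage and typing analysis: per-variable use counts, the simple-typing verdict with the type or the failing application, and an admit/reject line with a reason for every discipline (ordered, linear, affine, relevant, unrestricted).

variable uses: env: 0; req: 0; ctr (bound): 1; acc (bound): 1; val (bound): 1; key (bound): 0; env1 (bound): 1
uses in reading order: ctr, acc, val, env1
typing: well-typed — term : ((((A -> A) -> (B -> C -> C) -> A) -> A) -> C) -> C
ordered ✗ (env, req, key left unused)
linear ✗ (env, req, key left unused)
affine ✓ (no duplicate uses among env, req, ctr, acc, val, key, env1)
relevant ✗ (env, req, key left unused)
unrestricted ✓ (type-checks (((((A -> A) -> (B -> C -> C) -> A) -> A) -> C) -> C) and nothing is barred)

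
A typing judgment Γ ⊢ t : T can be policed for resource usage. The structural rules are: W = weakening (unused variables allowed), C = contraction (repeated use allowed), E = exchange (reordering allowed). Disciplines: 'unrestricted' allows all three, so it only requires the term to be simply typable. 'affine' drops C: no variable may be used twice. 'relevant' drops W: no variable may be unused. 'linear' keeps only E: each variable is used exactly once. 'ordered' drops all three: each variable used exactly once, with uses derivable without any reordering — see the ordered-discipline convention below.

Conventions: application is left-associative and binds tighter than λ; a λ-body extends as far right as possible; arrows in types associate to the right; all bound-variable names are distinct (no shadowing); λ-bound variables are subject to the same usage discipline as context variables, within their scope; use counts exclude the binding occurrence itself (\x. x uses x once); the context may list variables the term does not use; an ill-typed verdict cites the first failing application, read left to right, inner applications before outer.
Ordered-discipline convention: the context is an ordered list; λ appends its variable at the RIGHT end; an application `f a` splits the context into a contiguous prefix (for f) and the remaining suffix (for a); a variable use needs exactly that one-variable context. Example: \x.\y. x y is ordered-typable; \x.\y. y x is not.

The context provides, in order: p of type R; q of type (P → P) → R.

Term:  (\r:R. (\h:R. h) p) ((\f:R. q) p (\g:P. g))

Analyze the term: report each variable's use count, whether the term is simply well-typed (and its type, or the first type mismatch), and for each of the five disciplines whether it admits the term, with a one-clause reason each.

usage: p: 2; q: 1; r [bound]: 0; h [bound]: 1; f [bound]: 0; g [bound]: 1
left-to-right use order: h, p, q, p, g
typing: the term checks, with type R
ordered: ✗, p ×2 used more than once (contraction); unused: r, f — weakening required
linear: ✗, p ×2 used more than once (contraction); unused: r, f — weakening required
affine: ✗, p ×2 used more than once (contraction)
relevant: ✗, unused: r, f — weakening required
unrestricted: ✓, well-typed at R; no restrictions here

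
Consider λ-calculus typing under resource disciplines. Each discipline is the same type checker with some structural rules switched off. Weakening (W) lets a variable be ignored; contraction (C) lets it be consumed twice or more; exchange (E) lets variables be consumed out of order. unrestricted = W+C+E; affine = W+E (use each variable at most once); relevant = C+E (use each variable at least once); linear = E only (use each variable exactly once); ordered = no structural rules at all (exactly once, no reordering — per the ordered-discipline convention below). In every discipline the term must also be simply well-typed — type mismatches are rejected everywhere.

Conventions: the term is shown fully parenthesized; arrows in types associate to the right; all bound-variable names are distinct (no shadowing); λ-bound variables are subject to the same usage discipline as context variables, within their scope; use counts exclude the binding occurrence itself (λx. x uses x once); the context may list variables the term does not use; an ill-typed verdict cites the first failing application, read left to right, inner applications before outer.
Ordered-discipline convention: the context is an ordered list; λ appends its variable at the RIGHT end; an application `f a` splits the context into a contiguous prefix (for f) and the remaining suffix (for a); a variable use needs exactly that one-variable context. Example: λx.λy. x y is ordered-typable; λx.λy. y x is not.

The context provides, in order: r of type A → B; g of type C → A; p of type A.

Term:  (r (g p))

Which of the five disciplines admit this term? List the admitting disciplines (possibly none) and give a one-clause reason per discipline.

accepted by: none
usage: r: 1×; g: 1×; p: 1×
use order (left to right): r, g, p
typing: ill-typed: an argument A mismatches the expected C
ordered: ✗ — not simply typable
linear: ✗ — fails simple typing
affine: ✗ — a type mismatch blocks all five
relevant: ✗ — the type mismatch rejects it
unrestricted: ✗ — not simply typable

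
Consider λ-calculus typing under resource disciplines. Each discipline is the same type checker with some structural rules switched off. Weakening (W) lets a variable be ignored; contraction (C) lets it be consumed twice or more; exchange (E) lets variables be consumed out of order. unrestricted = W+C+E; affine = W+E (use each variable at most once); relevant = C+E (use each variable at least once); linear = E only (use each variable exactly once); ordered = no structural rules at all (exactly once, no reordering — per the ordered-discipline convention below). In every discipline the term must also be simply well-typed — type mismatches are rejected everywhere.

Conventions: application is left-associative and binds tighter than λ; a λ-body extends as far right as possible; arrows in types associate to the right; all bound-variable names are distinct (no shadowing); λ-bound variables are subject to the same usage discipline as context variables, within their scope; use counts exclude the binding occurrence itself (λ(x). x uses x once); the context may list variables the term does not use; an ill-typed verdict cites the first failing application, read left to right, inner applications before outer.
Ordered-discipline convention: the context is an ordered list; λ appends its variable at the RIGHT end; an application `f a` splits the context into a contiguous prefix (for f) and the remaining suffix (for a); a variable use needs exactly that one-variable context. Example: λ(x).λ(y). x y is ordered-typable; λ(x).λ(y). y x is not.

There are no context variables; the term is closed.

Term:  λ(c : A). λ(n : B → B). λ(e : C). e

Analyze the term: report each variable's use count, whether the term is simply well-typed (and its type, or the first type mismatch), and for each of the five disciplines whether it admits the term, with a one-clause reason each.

variable uses: c (bound): 0×, n (bound): 0×, e (bound): 1×
order of uses: e
typing: well-typed — term : A → (B → B) → C → C
ordered: ✗, unused: c, n — weakening required
linear: ✗, unused: c, n — weakening required
affine: ✓, none of c, n, e used more than once
relevant: ✗, unused: c, n — weakening required
unrestricted: ✓, type-checks (A → (B → B) → C → C) and nothing is barred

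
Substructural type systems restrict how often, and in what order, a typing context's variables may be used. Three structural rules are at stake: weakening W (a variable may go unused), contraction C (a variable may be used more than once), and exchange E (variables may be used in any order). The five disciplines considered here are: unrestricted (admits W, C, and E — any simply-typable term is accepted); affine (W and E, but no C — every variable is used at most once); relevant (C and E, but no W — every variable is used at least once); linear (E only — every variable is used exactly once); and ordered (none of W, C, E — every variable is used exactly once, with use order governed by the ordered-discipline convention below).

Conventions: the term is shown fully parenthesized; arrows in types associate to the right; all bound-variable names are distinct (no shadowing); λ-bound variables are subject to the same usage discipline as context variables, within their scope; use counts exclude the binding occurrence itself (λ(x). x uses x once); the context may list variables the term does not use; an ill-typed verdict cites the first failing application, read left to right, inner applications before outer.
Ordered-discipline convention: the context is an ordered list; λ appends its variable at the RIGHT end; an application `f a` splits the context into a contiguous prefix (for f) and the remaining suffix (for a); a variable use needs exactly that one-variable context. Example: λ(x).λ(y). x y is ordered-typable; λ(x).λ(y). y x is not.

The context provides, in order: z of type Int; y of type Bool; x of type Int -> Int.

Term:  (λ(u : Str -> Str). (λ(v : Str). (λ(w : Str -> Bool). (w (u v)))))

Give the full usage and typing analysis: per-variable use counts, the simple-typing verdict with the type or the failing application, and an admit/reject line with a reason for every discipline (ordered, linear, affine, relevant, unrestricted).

use counts: z=0; y=0; x=0; u (λ-bound)=1; v (λ-bound)=1; w (λ-bound)=1
uses in reading order: w, u, v
typing: the term checks, with type (Str -> Str) -> Str -> (Str -> Bool) -> Bool
ordered ✗ (z, y, x left unused)
linear ✗ (z, y, x left unused)
affine ✓ (at most one use each (z, y, x, u, v, w))
relevant ✗ (z, y, x left unused)
unrestricted ✓ (typability at (Str -> Str) -> Str -> (Str -> Bool) -> Bool is all that's needed)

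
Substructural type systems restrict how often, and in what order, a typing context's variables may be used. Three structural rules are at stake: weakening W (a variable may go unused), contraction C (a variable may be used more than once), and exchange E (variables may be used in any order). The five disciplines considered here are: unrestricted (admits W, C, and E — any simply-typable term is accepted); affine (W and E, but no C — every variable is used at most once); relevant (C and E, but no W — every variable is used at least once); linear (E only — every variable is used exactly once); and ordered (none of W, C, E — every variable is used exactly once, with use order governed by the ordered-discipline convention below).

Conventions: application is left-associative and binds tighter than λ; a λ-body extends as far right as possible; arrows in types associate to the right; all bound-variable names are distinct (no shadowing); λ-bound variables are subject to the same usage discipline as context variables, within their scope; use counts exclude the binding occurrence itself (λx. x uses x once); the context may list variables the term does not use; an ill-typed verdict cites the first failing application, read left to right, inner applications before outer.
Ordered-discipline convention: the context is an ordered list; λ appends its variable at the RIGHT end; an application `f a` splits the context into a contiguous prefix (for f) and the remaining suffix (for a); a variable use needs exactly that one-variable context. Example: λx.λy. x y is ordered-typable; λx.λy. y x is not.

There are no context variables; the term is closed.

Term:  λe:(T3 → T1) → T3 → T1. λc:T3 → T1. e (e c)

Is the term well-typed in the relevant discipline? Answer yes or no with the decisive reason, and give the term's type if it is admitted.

yes — every one of e, c appears; term : ((T3 → T1) → T3 → T1) → (T3 → T1) → T3 → T1
counts: e [bound]: 2; c [bound]: 1
uses in reading order: e, e, c
typing: well-typed — term : ((T3 → T1) → T3 → T1) → (T3 → T1) → T3 → T1
all disciplines: ordered ✗, linear ✗, affine ✗, relevant ✓, unrestricted ✓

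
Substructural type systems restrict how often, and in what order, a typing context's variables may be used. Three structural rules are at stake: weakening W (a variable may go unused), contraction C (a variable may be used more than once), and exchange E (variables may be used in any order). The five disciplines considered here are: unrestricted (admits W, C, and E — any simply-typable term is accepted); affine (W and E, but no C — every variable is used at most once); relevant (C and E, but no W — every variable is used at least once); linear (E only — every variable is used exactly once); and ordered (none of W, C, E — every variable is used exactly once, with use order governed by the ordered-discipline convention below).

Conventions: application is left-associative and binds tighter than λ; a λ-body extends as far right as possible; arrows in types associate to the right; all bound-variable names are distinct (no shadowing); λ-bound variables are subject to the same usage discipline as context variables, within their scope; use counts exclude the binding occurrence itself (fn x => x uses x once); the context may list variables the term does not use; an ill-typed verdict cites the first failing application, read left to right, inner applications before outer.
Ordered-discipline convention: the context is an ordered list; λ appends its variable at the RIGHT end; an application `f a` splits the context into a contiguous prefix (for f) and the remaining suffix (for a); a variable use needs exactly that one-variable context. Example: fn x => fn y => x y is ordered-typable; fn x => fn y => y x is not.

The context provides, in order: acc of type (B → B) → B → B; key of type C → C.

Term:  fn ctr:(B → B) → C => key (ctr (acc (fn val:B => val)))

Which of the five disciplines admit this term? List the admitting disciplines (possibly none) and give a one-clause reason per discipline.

admitted by: linear, affine, relevant, unrestricted
usage: acc: 1, key: 1, ctr (bound): 1, val (bound): 1
order of uses: key, ctr, acc, val
typing: well-typed at ((B → B) → C) → C
ordered ✗ (use order key, ctr, acc, val needs exchange)
linear ✓ (acc, key, ctr, val: one use apiece)
affine ✓ (at most one use each (acc, key, ctr, val))
relevant ✓ (acc, key, ctr, val: all used, weakening unneeded)
unrestricted ✓ (typability at ((B → B) → C) → C is all that's needed)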